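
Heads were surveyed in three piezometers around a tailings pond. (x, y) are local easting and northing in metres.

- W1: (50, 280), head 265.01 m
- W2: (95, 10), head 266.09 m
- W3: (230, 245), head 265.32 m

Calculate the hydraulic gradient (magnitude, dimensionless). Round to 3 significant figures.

0.00396

Taking W1 as reference: W2−W1 = (45, -270, +1.08); W3−W1 = (180, -35, +0.31).
Solve a·Δx + b·Δy = Δh: det = 45·(-35) − 180·(-270) = 47025.
∂h/∂x = [(+1.08)·(-35) − (+0.31)·(-270)] / 47025 = +0.0009761
∂h/∂y = [45·(+0.31) − 180·(+1.08)] / 47025 = -0.003837
|∇h| = √(0.0009761² + -0.003837²) = 0.003959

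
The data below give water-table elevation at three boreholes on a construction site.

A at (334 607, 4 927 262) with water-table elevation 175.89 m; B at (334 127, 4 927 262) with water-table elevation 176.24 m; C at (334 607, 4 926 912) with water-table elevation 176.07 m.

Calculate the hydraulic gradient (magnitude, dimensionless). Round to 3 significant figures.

∂h/∂x = (176.24 − 175.89) / (334127 − 334607) = -0.0007292
∂h/∂y = (176.07 − 175.89) / (4926912 − 4927262) = -0.0005143
|∇h| = √(-0.0007292² + -0.0005143²) = 0.0008923

0.000892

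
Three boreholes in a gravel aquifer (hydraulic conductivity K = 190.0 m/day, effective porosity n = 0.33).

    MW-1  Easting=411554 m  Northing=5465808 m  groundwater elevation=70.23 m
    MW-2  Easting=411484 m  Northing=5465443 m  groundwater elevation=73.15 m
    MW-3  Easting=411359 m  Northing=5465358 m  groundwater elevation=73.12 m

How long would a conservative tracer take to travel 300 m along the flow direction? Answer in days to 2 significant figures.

46 days

Differences from MW-1: to MW-2 (Δx, Δy, Δh) = (-70, -365, +2.92); to MW-3 = (-195, -450, +2.89).
Determinant of the coordinate differences = (-70)·(-450) − (-195)·(-365) = -39675.
∂h/∂x = [(+2.92)·(-450) − (+2.89)·(-365)] / -39675 = +0.006532
∂h/∂y = [(-70)·(+2.89) − (-195)·(+2.92)] / -39675 = -0.009253
|∇h| = √(0.006532² + -0.009253²) = 0.01133
Seepage velocity v = K·i/n = 190.0 × 0.01133 / 0.33 = 6.523 m/day.
t = 300 / 6.523 = 45.99 days.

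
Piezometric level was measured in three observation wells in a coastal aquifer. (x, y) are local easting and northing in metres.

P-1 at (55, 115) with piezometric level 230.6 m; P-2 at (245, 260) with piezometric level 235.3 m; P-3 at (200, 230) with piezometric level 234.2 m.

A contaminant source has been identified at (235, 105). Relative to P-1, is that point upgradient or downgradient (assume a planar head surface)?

Taking P-1 as reference: P-2−P-1 = (190, 145, +4.7); P-3−P-1 = (145, 115, +3.6).
Solve a·Δx + b·Δy = Δh: det = 190·115 − 145·145 = 825.
∂h/∂x = [(+4.7)·115 − (+3.6)·145] / 825 = +0.02242
∂h/∂y = [190·(+3.6) − 145·(+4.7)] / 825 = +0.003030
Head at (235, 105) = 230.6 + (+0.02242)·(180) + (+0.003030)·(-10) = 234.61 m.
That is higher than the 230.6 m at P-1, so the point is upgradient.

upgradient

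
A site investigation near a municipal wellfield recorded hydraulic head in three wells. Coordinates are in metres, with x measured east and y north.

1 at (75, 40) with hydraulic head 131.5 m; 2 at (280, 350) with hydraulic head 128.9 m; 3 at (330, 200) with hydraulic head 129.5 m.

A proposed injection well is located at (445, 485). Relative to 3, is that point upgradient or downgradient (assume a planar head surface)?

Three-point gradient (reference 1): Δ to 2 = (205, 310, -2.6), Δ to 3 = (255, 160, -2.0).
∂h/∂x = -0.004411, ∂h/∂y = -0.005470 (det = -46250).
Head at (445, 485) = 131.5 + (-0.004411)·(370) + (-0.005470)·(445) = 127.43 m.
That is lower than the 129.5 m at 3, so the point is downgradient.

downgradient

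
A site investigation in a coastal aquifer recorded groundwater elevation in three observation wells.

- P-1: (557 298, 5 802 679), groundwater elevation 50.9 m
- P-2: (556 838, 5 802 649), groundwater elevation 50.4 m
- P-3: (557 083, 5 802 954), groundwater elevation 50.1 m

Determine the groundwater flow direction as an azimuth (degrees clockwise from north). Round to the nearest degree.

Differences from P-1: to P-2 (Δx, Δy, Δh) = (-460, -30, -0.5); to P-3 = (-215, 275, -0.8).
Determinant of the coordinate differences = (-460)·275 − (-215)·(-30) = -132950.
∂h/∂x = [(-0.5)·275 − (-0.8)·(-30)] / -132950 = +0.001215
∂h/∂y = [(-460)·(-0.8) − (-215)·(-0.5)] / -132950 = -0.001959
Flow direction (−∇h) has components (-0.001215 E, +0.001959 N).
Azimuth = atan2(E, N) = atan2(-0.001215, +0.001959) = 328.2° ≈ 328°.

328°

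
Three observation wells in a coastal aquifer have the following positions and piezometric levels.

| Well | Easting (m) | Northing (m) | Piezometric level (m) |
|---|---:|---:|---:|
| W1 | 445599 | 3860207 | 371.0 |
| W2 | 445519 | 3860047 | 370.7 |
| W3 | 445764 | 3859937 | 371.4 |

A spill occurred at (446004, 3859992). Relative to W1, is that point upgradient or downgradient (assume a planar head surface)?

Three-point gradient (reference W1): Δ to W2 = (-80, -160, -0.3), Δ to W3 = (165, -270, +0.4).
∂h/∂x = +0.003021, ∂h/∂y = +0.0003646 (det = 48000).
Head at (446004, 3859992) = 371.0 + (+0.003021)·(405) + (+0.0003646)·(-215) = 372.15 m.
That is higher than the 371.0 m at W1, so the point is upgradient.

upgradient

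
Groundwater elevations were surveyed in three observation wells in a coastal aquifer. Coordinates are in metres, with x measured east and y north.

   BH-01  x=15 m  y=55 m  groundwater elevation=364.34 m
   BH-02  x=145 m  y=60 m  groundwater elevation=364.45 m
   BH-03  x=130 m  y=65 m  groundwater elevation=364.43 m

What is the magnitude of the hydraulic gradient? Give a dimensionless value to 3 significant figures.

0.00159

With h = a·x + b·y + c and BH-01 as origin, the differences give:
  130·a + 5·b = +0.11
  115·a + 10·b = +0.09
Eliminate b (×10 and ×5, subtract): 725·a = 0.650 → a = ∂h/∂x = +0.0008966
Back-substitute: b = ∂h/∂y = -0.001310.
|∇h| = √(0.0008966² + -0.001310²) = 0.001587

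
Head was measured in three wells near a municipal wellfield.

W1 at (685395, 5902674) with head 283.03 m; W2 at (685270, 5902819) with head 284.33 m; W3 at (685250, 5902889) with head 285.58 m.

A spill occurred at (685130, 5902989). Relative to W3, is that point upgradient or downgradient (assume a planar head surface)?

upgradient

With h = a·x + b·y + c and W1 as origin, the differences give:
  (-125)·a + 145·b = +1.30
  (-145)·a + 215·b = +2.55
Eliminate b (×215 and ×145, subtract): -5850·a = -90.250 → a = ∂h/∂x = +0.01543
Back-substitute: b = ∂h/∂y = +0.02226.
Head at (685130, 5902989) = 283.03 + (+0.01543)·(-265) + (+0.02226)·(315) = 285.96 m.
That is higher than the 285.58 m at W3, so the point is upgradient.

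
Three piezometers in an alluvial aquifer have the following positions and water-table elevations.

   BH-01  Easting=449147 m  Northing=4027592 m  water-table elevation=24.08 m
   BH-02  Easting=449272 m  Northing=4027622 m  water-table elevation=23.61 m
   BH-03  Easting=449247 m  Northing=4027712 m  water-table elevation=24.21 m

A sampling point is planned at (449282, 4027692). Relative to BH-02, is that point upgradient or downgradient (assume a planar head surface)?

With h = a·x + b·y + c and BH-01 as origin, the differences give:
  125·a + 30·b = -0.47
  100·a + 120·b = +0.13
Eliminate b (×120 and ×30, subtract): 12000·a = -60.300 → a = ∂h/∂x = -0.005025
Back-substitute: b = ∂h/∂y = +0.005271.
Head at (449282, 4027692) = 24.08 + (-0.005025)·(135) + (+0.005271)·(100) = 23.93 m.
That is higher than the 23.61 m at BH-02, so the point is upgradient.

upgradient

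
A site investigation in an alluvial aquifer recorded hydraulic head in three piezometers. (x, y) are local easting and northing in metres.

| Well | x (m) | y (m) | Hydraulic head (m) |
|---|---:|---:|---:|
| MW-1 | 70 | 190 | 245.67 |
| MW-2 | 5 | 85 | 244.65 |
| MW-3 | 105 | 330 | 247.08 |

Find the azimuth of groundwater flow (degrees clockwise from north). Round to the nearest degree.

175°

Differences from MW-1: to MW-2 (Δx, Δy, Δh) = (-65, -105, -1.02); to MW-3 = (35, 140, +1.41).
Determinant of the coordinate differences = (-65)·140 − 35·(-105) = -5425.
∂h/∂x = [(-1.02)·140 − (+1.41)·(-105)] / -5425 = -0.0009677
∂h/∂y = [(-65)·(+1.41) − 35·(-1.02)] / -5425 = +0.01031
Flow direction (−∇h) has components (+0.0009677 E, -0.01031 N).
Azimuth = atan2(E, N) = atan2(+0.0009677, -0.01031) = 174.6° ≈ 175°.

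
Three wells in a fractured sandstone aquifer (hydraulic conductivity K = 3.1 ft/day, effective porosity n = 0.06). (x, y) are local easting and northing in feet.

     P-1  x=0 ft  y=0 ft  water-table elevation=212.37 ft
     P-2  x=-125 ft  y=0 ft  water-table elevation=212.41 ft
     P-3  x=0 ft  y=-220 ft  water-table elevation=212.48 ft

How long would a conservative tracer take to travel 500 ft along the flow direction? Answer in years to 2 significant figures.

∂h/∂x = (212.41 − 212.37) / (-125 − 0) = -0.0003200
∂h/∂y = (212.48 − 212.37) / (-220 − 0) = -0.0005000
|∇h| = √(-0.0003200² + -0.0005000²) = 0.0005936
Seepage velocity v = K·i/n = 3.1 × 0.0005936 / 0.06 = 0.03067 ft/day.
t = 500 / 0.03067 = 1.63e+04 days = 44.6 years.

45 years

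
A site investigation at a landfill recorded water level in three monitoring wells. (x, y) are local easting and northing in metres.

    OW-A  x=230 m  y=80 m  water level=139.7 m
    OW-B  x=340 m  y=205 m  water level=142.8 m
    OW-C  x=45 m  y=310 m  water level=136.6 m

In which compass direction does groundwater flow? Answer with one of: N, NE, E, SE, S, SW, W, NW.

Differences from OW-A: to OW-B (Δx, Δy, Δh) = (110, 125, +3.1); to OW-C = (-185, 230, -3.1).
Solve a·Δx + b·Δy = Δh: det = 110·230 − (-185)·125 = 48425.
∂h/∂x = [(+3.1)·230 − (-3.1)·125] / 48425 = +0.02273
∂h/∂y = [110·(-3.1) − (-185)·(+3.1)] / 48425 = +0.004801
Flow = −∇h = (-0.02273 east, -0.004801 north), which points west.

W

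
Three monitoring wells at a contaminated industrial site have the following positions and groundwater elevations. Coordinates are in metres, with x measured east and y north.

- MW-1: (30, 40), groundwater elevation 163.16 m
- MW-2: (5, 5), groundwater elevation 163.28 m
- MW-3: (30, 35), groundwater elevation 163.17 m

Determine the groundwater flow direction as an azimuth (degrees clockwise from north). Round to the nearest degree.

045°

Differences from MW-1: to MW-2 (Δx, Δy, Δh) = (-25, -35, +0.12); to MW-3 = (0, -5, +0.01).
Solve a·Δx + b·Δy = Δh: det = (-25)·(-5) − 0·(-35) = 125.
∂h/∂x = [(+0.12)·(-5) − (+0.01)·(-35)] / 125 = -0.002000
∂h/∂y = [(-25)·(+0.01) − 0·(+0.12)] / 125 = -0.002000
Flow direction (−∇h) has components (+0.002000 E, +0.002000 N).
Azimuth = atan2(E, N) = atan2(+0.002000, +0.002000) = 45.0° ≈ 045°.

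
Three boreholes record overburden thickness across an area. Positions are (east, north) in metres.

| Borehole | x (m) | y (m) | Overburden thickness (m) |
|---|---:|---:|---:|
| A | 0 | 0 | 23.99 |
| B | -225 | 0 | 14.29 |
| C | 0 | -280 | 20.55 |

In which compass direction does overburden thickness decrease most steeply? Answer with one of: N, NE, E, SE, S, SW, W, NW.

W

∂d/∂x = (14.29 − 23.99) / (-225 − 0) = +0.04311
∂d/∂y = (20.55 − 23.99) / (-280 − 0) = +0.01229
Steepest decrease is along −∇f = (-0.04311 E, -0.01229 N) → west.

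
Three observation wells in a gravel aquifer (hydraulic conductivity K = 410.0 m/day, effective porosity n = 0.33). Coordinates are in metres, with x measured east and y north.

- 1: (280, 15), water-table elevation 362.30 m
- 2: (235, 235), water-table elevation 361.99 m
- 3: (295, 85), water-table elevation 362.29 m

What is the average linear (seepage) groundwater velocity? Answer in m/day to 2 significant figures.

With h = a·x + b·y + c and 1 as origin, the differences give:
  (-45)·a + 220·b = -0.31
  15·a + 70·b = -0.01
Eliminate b (×70 and ×220, subtract): -6450·a = -19.500 → a = ∂h/∂x = +0.003023
Back-substitute: b = ∂h/∂y = -0.0007907.
|∇h| = √(0.003023² + -0.0007907²) = 0.003125
Seepage velocity v = K·i/n = 410.0 × 0.003125 / 0.33 = 3.883 m/day.

3.9 m/day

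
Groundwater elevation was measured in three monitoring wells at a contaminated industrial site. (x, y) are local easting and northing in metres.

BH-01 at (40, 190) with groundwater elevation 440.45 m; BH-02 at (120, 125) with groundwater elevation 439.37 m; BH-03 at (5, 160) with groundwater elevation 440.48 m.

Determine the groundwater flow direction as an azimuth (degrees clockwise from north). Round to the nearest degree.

With h = a·x + b·y + c and BH-01 as origin, the differences give:
  80·a + (-65)·b = -1.08
  (-35)·a + (-30)·b = +0.03
Eliminate b (×(-30) and ×(-65), subtract): -4675·a = 34.350 → a = ∂h/∂x = -0.007348
Back-substitute: b = ∂h/∂y = +0.007572.
Flow direction (−∇h) has components (+0.007348 E, -0.007572 N).
Azimuth = atan2(E, N) = atan2(+0.007348, -0.007572) = 135.9° ≈ 136°.

136°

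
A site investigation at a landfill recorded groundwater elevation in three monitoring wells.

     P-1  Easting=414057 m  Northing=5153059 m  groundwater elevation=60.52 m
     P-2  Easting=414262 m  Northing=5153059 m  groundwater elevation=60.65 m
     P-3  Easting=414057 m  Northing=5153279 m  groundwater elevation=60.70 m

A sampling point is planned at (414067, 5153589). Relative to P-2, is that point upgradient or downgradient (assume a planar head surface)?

∂h/∂x = (60.65 − 60.52) / (414262 − 414057) = +0.0006341
∂h/∂y = (60.70 − 60.52) / (5153279 − 5153059) = +0.0008182
Head at (414067, 5153589) = 60.52 + (+0.0006341)·(10) + (+0.0008182)·(530) = 60.96 m.
That is higher than the 60.65 m at P-2, so the point is upgradient.

upgradient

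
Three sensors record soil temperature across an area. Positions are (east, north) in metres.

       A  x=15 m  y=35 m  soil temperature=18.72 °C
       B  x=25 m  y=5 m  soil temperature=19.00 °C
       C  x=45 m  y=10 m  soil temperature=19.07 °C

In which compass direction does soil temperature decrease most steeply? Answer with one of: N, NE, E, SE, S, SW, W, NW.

Three-point gradient (reference A): Δ to B = (10, -30, +0.28), Δ to C = (30, -25, +0.35).
∂T/∂x = +0.005385, ∂T/∂y = -0.007538 (det = 650).
Steepest decrease is along −∇f = (-0.005385 E, +0.007538 N) → northwest.

NW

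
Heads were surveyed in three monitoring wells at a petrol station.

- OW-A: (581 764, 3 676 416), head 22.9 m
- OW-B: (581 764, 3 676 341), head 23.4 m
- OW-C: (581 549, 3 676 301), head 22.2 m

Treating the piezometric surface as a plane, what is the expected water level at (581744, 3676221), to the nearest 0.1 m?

24.1 m

Differences from OW-A: to OW-B (Δx, Δy, Δh) = (0, -75, +0.5); to OW-C = (-215, -115, -0.7).
Determinant of the coordinate differences = 0·(-115) − (-215)·(-75) = -16125.
∂h/∂x = [(+0.5)·(-115) − (-0.7)·(-75)] / -16125 = +0.006822
∂h/∂y = [0·(-0.7) − (-215)·(+0.5)] / -16125 = -0.006667
h(581744, 3676221) = 22.9 + (+0.006822)·(-20) + (-0.006667)·(-195) = 22.9 -0.136 +1.300 = 24.064 m.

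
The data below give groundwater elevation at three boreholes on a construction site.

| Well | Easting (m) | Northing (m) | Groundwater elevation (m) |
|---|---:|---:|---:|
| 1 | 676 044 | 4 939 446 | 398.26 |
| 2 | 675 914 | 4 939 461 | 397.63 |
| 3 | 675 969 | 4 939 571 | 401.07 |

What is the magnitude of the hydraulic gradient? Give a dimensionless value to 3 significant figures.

0.0284

Taking 1 as reference: 2−1 = (-130, 15, -0.63); 3−1 = (-75, 125, +2.81).
Determinant of the coordinate differences = (-130)·125 − (-75)·15 = -15125.
∂h/∂x = [(-0.63)·125 − (+2.81)·15] / -15125 = +0.007993
∂h/∂y = [(-130)·(+2.81) − (-75)·(-0.63)] / -15125 = +0.02728
|∇h| = √(0.007993² + 0.02728²) = 0.02843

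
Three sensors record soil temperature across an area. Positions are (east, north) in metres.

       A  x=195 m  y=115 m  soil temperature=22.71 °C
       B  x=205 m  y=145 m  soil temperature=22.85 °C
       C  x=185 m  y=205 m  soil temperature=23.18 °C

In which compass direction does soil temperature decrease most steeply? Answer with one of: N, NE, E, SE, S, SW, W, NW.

Differences from A: to B (Δx, Δy, Δh) = (10, 30, +0.14); to C = (-10, 90, +0.47).
Solve a·Δx + b·Δy = ΔT: det = 10·90 − (-10)·30 = 1200.
∂T/∂x = [(+0.14)·90 − (+0.47)·30] / 1200 = -0.001250
∂T/∂y = [10·(+0.47) − (-10)·(+0.14)] / 1200 = +0.005083
Steepest decrease is along −∇f = (+0.001250 E, -0.005083 N) → south.

S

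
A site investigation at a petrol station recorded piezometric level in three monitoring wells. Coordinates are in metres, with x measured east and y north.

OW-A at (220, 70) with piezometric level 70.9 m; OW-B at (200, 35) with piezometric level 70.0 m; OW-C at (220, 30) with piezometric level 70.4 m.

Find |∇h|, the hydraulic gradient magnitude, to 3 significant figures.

With h = a·x + b·y + c and OW-A as origin, the differences give:
  (-20)·a + (-35)·b = -0.9
  0·a + (-40)·b = -0.5
Eliminate b (×(-40) and ×(-35), subtract): 800·a = 18.50 → a = ∂h/∂x = +0.02313
Back-substitute: b = ∂h/∂y = +0.01250.
|∇h| = √(0.02313² + 0.01250²) = 0.02629

0.0263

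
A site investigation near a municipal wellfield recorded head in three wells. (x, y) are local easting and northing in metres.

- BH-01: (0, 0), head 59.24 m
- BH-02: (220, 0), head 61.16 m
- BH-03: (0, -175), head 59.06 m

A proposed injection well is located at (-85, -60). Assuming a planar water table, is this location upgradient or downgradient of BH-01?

∂h/∂x = (61.16 − 59.24) / (220 − 0) = +0.008727
∂h/∂y = (59.06 − 59.24) / (-175 − 0) = +0.001029
Head at (-85, -60) = 59.24 + (+0.008727)·(-85) + (+0.001029)·(-60) = 58.44 m.
That is lower than the 59.24 m at BH-01, so the point is downgradient.

downgradient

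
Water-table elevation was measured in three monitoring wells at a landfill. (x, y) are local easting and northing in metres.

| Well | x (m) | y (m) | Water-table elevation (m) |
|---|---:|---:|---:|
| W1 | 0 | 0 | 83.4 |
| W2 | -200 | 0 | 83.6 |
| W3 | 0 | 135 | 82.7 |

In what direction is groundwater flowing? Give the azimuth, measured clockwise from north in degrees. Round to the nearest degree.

∂h/∂x = (83.6 − 83.4) / (-200 − 0) = -0.0010000
∂h/∂y = (82.7 − 83.4) / (135 − 0) = -0.005185
Flow direction (−∇h) has components (+0.0010000 E, +0.005185 N).
Azimuth = atan2(E, N) = atan2(+0.0010000, +0.005185) = 10.9° ≈ 011°.

011°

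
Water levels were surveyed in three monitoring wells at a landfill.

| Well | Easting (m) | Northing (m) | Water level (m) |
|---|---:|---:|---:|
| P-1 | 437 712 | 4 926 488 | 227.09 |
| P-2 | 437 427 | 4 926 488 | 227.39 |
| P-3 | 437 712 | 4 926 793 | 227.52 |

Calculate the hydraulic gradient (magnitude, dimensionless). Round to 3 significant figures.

0.00176

∂h/∂x = (227.39 − 227.09) / (437427 − 437712) = -0.001053
∂h/∂y = (227.52 − 227.09) / (4926793 − 4926488) = +0.001410
|∇h| = √(-0.001053² + 0.001410²) = 0.00176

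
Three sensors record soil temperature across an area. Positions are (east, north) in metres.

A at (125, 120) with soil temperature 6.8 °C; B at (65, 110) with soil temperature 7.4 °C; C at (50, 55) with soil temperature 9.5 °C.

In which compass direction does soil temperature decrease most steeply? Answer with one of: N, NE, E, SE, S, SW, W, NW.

N

Three-point gradient (reference A): Δ to B = (-60, -10, +0.6), Δ to C = (-75, -65, +2.7).
∂T/∂x = -0.003810, ∂T/∂y = -0.03714 (det = 3150).
Steepest decrease is along −∇f = (+0.003810 E, +0.03714 N) → north.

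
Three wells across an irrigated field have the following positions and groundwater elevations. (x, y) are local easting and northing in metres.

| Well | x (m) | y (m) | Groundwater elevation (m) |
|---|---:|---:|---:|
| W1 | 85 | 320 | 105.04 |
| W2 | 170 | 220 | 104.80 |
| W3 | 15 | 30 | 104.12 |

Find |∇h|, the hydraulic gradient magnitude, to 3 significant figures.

0.00308

With h = a·x + b·y + c and W1 as origin, the differences give:
  85·a + (-100)·b = -0.24
  (-70)·a + (-290)·b = -0.92
Eliminate b (×(-290) and ×(-100), subtract): -31650·a = -22.400 → a = ∂h/∂x = +0.0007077
Back-substitute: b = ∂h/∂y = +0.003002.
|∇h| = √(0.0007077² + 0.003002²) = 0.003084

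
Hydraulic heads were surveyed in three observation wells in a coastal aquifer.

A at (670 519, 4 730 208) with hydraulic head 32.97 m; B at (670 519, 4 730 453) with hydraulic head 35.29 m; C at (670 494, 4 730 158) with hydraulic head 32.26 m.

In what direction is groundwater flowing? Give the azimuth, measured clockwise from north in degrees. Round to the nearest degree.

With h = a·x + b·y + c and A as origin, the differences give:
  0·a + 245·b = +2.32
  (-25)·a + (-50)·b = -0.71
Eliminate b (×(-50) and ×245, subtract): 6125·a = 57.950 → a = ∂h/∂x = +0.009461
Back-substitute: b = ∂h/∂y = +0.009469.
Flow direction (−∇h) has components (-0.009461 E, -0.009469 N).
Azimuth = atan2(E, N) = atan2(-0.009461, -0.009469) = 225.0° ≈ 225°.

225°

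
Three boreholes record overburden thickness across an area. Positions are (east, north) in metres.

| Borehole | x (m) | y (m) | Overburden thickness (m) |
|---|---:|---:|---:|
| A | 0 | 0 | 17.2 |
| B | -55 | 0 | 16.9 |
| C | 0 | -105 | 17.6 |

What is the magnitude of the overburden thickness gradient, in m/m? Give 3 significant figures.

∂d/∂x = (16.9 − 17.2) / (-55 − 0) = +0.005455
∂d/∂y = (17.6 − 17.2) / (-105 − 0) = -0.003810
|∇f| = √(0.005455² + -0.003810²) = 0.006654 m/m

0.00665 m/m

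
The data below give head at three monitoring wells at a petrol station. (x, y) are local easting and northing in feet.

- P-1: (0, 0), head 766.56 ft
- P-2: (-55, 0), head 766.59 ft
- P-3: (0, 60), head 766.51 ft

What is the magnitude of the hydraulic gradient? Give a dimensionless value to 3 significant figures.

∂h/∂x = (766.59 − 766.56) / (-55 − 0) = -0.0005455
∂h/∂y = (766.51 − 766.56) / (60 − 0) = -0.0008333
|∇h| = √(-0.0005455² + -0.0008333²) = 0.000996

0.000996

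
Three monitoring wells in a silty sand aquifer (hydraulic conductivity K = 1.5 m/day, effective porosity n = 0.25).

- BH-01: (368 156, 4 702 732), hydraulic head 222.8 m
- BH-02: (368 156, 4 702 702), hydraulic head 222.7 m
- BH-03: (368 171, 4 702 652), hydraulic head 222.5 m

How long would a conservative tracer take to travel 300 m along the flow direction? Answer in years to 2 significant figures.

34 years

Differences from BH-01: to BH-02 (Δx, Δy, Δh) = (0, -30, -0.1); to BH-03 = (15, -80, -0.3).
Solve a·Δx + b·Δy = Δh: det = 0·(-80) − 15·(-30) = 450.
∂h/∂x = [(-0.1)·(-80) − (-0.3)·(-30)] / 450 = -0.002222
∂h/∂y = [0·(-0.3) − 15·(-0.1)] / 450 = +0.003333
|∇h| = √(-0.002222² + 0.003333²) = 0.004006
Seepage velocity v = K·i/n = 1.5 × 0.004006 / 0.25 = 0.02404 m/day.
t = 300 / 0.02404 = 1.248e+04 days = 34.2 years.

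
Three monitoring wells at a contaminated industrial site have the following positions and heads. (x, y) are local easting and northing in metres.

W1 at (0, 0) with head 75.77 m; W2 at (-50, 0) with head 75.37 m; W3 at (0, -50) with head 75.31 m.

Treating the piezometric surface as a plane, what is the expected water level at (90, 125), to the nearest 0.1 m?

77.6 m

∂h/∂x = (75.37 − 75.77) / (-50 − 0) = +0.008000
∂h/∂y = (75.31 − 75.77) / (-50 − 0) = +0.009200
h(90, 125) = 75.77 + (+0.008000)·(90) + (+0.009200)·(125) = 75.77 +0.720 +1.150 = 77.640 m.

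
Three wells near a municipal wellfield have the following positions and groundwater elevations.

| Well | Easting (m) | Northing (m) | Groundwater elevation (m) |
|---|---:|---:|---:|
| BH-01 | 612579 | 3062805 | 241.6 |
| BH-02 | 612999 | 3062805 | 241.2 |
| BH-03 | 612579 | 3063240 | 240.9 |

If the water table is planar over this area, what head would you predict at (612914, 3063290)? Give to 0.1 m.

240.5 m

∂h/∂x = (241.2 − 241.6) / (612999 − 612579) = -0.0009524
∂h/∂y = (240.9 − 241.6) / (3063240 − 3062805) = -0.001609
h(612914, 3063290) = 241.6 + (-0.0009524)·(335) + (-0.001609)·(485) = 241.6 -0.319 -0.780 = 240.500 m.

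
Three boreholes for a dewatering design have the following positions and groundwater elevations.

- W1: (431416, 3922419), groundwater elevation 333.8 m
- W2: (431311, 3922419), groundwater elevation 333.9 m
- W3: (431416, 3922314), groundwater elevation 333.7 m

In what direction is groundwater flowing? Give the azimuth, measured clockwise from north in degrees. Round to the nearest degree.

∂h/∂x = (333.9 − 333.8) / (431311 − 431416) = -0.0009524
∂h/∂y = (333.7 − 333.8) / (3922314 − 3922419) = +0.0009524
Flow direction (−∇h) has components (+0.0009524 E, -0.0009524 N).
Azimuth = atan2(E, N) = atan2(+0.0009524, -0.0009524) = 135.0° ≈ 135°.

135°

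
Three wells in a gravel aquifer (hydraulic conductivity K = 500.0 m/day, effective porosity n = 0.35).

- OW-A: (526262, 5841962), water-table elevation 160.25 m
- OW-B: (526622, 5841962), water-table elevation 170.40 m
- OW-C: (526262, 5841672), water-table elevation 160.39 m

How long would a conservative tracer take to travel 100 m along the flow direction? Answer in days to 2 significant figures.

∂h/∂x = (170.40 − 160.25) / (526622 − 526262) = +0.02819
∂h/∂y = (160.39 − 160.25) / (5841672 − 5841962) = -0.0004828
|∇h| = √(0.02819² + -0.0004828²) = 0.02819
Seepage velocity v = K·i/n = 500.0 × 0.02819 / 0.35 = 40.27 m/day.
t = 100 / 40.27 = 2.483 days.

2.5 days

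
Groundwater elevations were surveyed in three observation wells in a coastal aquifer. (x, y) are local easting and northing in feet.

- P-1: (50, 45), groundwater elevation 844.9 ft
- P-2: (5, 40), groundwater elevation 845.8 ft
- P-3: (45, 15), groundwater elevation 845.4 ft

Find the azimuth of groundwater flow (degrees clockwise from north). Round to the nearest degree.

Taking P-1 as reference: P-2−P-1 = (-45, -5, +0.9); P-3−P-1 = (-5, -30, +0.5).
Solve a·Δx + b·Δy = Δh: det = (-45)·(-30) − (-5)·(-5) = 1325.
∂h/∂x = [(+0.9)·(-30) − (+0.5)·(-5)] / 1325 = -0.01849
∂h/∂y = [(-45)·(+0.5) − (-5)·(+0.9)] / 1325 = -0.01358
Flow direction (−∇h) has components (+0.01849 E, +0.01358 N).
Azimuth = atan2(E, N) = atan2(+0.01849, +0.01358) = 53.7° ≈ 054°.

054°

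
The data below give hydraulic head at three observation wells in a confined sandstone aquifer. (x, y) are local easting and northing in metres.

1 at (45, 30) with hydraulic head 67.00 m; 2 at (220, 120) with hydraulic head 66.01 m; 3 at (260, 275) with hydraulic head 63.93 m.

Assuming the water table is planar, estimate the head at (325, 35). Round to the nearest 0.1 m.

Differences from 1: to 2 (Δx, Δy, Δh) = (175, 90, -0.99); to 3 = (215, 245, -3.07).
Determinant of the coordinate differences = 175·245 − 215·90 = 23525.
∂h/∂x = [(-0.99)·245 − (-3.07)·90] / 23525 = +0.001435
∂h/∂y = [175·(-3.07) − 215·(-0.99)] / 23525 = -0.01379
h(325, 35) = 67.00 + (+0.001435)·(280) + (-0.01379)·(5) = 67.00 +0.402 -0.069 = 67.333 m.

67.3 m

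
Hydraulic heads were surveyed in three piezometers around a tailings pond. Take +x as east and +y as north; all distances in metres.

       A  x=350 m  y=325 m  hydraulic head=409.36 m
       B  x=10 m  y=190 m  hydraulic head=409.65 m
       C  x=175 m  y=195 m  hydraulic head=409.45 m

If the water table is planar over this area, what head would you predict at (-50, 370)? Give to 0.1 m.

Taking A as reference: B−A = (-340, -135, +0.29); C−A = (-175, -130, +0.09).
Determinant of the coordinate differences = (-340)·(-130) − (-175)·(-135) = 20575.
∂h/∂x = [(+0.29)·(-130) − (+0.09)·(-135)] / 20575 = -0.001242
∂h/∂y = [(-340)·(+0.09) − (-175)·(+0.29)] / 20575 = +0.0009793
h(-50, 370) = 409.36 + (-0.001242)·(-400) + (+0.0009793)·(45) = 409.36 +0.497 +0.044 = 409.901 m.

409.9 m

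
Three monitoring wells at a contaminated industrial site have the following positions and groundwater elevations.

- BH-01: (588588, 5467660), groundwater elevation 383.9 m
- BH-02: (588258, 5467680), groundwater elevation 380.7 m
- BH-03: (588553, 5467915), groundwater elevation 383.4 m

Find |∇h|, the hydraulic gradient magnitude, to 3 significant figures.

Taking BH-01 as reference: BH-02−BH-01 = (-330, 20, -3.2); BH-03−BH-01 = (-35, 255, -0.5).
Solve a·Δx + b·Δy = Δh: det = (-330)·255 − (-35)·20 = -83450.
∂h/∂x = [(-3.2)·255 − (-0.5)·20] / -83450 = +0.009658
∂h/∂y = [(-330)·(-0.5) − (-35)·(-3.2)] / -83450 = -0.0006351
|∇h| = √(0.009658² + -0.0006351²) = 0.009679

0.00968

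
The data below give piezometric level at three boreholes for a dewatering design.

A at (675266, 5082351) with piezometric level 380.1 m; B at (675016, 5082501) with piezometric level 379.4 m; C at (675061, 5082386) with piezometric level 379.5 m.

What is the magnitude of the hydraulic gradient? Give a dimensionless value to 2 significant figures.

Taking A as reference: B−A = (-250, 150, -0.7); C−A = (-205, 35, -0.6).
Solve a·Δx + b·Δy = Δh: det = (-250)·35 − (-205)·150 = 22000.
∂h/∂x = [(-0.7)·35 − (-0.6)·150] / 22000 = +0.002977
∂h/∂y = [(-250)·(-0.6) − (-205)·(-0.7)] / 22000 = +0.0002955
|∇h| = √(0.002977² + 0.0002955²) = 0.002992

0.0030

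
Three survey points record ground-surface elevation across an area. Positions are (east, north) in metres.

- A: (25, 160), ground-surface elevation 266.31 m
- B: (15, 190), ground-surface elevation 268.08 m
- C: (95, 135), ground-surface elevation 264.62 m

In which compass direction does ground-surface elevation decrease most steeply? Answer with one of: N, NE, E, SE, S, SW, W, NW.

Taking A as reference: B−A = (-10, 30, +1.77); C−A = (70, -25, -1.69).
Solve a·Δx + b·Δy = Δz: det = (-10)·(-25) − 70·30 = -1850.
∂z/∂x = [(+1.77)·(-25) − (-1.69)·30] / -1850 = -0.003486
∂z/∂y = [(-10)·(-1.69) − 70·(+1.77)] / -1850 = +0.05784
Steepest decrease is along −∇f = (+0.003486 E, -0.05784 N) → south.

S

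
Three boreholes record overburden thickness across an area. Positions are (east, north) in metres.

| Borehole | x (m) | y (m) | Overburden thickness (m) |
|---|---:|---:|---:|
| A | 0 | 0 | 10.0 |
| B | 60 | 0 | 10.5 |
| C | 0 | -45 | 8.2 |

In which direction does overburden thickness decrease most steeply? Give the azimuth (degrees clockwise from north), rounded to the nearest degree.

192°

∂d/∂x = (10.5 − 10.0) / (60 − 0) = +0.008333
∂d/∂y = (8.2 − 10.0) / (-45 − 0) = +0.04000
Steepest decrease is along −∇f: components (-0.008333 E, -0.04000 N).
Azimuth = atan2(-0.008333, -0.04000) = 191.8° ≈ 192°.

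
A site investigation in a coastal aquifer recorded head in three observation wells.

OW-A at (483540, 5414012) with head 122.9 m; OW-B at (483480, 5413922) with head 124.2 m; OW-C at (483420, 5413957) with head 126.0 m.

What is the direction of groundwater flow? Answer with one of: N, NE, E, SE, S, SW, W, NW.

E

Differences from OW-A: to OW-B (Δx, Δy, Δh) = (-60, -90, +1.3); to OW-C = (-120, -55, +3.1).
Determinant of the coordinate differences = (-60)·(-55) − (-120)·(-90) = -7500.
∂h/∂x = [(+1.3)·(-55) − (+3.1)·(-90)] / -7500 = -0.02767
∂h/∂y = [(-60)·(+3.1) − (-120)·(+1.3)] / -7500 = +0.004000
Flow = −∇h = (+0.02767 east, -0.004000 north), which points east.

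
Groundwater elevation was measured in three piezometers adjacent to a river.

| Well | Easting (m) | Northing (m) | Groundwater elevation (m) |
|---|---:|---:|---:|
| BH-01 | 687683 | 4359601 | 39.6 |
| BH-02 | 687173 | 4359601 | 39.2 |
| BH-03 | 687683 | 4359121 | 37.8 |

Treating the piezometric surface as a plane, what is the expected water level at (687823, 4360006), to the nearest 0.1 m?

∂h/∂x = (39.2 − 39.6) / (687173 − 687683) = +0.0007843
∂h/∂y = (37.8 − 39.6) / (4359121 − 4359601) = +0.003750
h(687823, 4360006) = 39.6 + (+0.0007843)·(140) + (+0.003750)·(405) = 39.6 +0.110 +1.519 = 41.229 m.

41.2 m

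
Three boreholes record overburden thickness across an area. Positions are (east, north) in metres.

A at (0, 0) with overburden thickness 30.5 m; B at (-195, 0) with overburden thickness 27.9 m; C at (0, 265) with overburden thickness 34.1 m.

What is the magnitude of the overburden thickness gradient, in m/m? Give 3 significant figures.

∂d/∂x = (27.9 − 30.5) / (-195 − 0) = +0.01333
∂d/∂y = (34.1 − 30.5) / (265 − 0) = +0.01358
|∇f| = √(0.01333² + 0.01358²) = 0.01903 m/m

0.0190 m/m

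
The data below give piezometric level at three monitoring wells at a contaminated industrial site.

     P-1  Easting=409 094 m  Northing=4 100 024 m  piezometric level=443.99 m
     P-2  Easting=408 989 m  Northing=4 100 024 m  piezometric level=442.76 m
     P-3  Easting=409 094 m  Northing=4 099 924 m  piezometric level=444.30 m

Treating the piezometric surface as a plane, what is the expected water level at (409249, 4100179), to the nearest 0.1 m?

445.3 m

∂h/∂x = (442.76 − 443.99) / (408989 − 409094) = +0.01171
∂h/∂y = (444.30 − 443.99) / (4099924 − 4100024) = -0.003100
h(409249, 4100179) = 443.99 + (+0.01171)·(155) + (-0.003100)·(155) = 443.99 +1.816 -0.481 = 445.325 m.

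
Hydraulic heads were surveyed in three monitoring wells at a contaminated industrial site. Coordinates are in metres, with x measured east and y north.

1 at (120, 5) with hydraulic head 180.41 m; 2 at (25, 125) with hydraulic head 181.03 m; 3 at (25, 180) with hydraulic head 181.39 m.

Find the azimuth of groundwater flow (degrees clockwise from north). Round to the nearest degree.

195°

With h = a·x + b·y + c and 1 as origin, the differences give:
  (-95)·a + 120·b = +0.62
  (-95)·a + 175·b = +0.98
Eliminate b (×175 and ×120, subtract): -5225·a = -9.100 → a = ∂h/∂x = +0.001742
Back-substitute: b = ∂h/∂y = +0.006545.
Flow direction (−∇h) has components (-0.001742 E, -0.006545 N).
Azimuth = atan2(E, N) = atan2(-0.001742, -0.006545) = 194.9° ≈ 195°.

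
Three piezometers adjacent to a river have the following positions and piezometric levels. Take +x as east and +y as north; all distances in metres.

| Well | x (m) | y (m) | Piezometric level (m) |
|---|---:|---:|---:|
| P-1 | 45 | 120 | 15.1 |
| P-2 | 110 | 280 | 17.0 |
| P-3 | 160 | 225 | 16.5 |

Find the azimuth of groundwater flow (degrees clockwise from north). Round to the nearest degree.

With h = a·x + b·y + c and P-1 as origin, the differences give:
  65·a + 160·b = +1.9
  115·a + 105·b = +1.4
Eliminate b (×105 and ×160, subtract): -11575·a = -24.50 → a = ∂h/∂x = +0.002117
Back-substitute: b = ∂h/∂y = +0.01102.
Flow direction (−∇h) has components (-0.002117 E, -0.01102 N).
Azimuth = atan2(E, N) = atan2(-0.002117, -0.01102) = 190.9° ≈ 191°.

191°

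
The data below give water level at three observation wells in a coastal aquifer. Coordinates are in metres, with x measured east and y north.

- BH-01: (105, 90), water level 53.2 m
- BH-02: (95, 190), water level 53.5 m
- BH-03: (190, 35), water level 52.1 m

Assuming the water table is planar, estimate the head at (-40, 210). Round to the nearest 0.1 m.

55.1 m

Differences from BH-01: to BH-02 (Δx, Δy, Δh) = (-10, 100, +0.3); to BH-03 = (85, -55, -1.1).
Determinant of the coordinate differences = (-10)·(-55) − 85·100 = -7950.
∂h/∂x = [(+0.3)·(-55) − (-1.1)·100] / -7950 = -0.01176
∂h/∂y = [(-10)·(-1.1) − 85·(+0.3)] / -7950 = +0.001824
h(-40, 210) = 53.2 + (-0.01176)·(-145) + (+0.001824)·(120) = 53.2 +1.705 +0.219 = 55.124 m.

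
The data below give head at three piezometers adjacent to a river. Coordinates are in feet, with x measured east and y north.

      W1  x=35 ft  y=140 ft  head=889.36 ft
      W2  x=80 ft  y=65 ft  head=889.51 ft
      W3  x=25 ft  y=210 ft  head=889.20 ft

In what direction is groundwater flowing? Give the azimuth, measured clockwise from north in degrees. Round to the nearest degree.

015°

Three-point gradient (reference W1): Δ to W2 = (45, -75, +0.15), Δ to W3 = (-10, 70, -0.16).
∂h/∂x = -0.0006250, ∂h/∂y = -0.002375 (det = 2400).
Flow direction (−∇h) has components (+0.0006250 E, +0.002375 N).
Azimuth = atan2(E, N) = atan2(+0.0006250, +0.002375) = 14.7° ≈ 015°.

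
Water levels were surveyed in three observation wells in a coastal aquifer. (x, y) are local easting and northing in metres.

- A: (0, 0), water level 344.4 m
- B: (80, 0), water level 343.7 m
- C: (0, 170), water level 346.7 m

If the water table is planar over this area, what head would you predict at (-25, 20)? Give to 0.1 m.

344.9 m

∂h/∂x = (343.7 − 344.4) / (80 − 0) = -0.008750
∂h/∂y = (346.7 − 344.4) / (170 − 0) = +0.01353
h(-25, 20) = 344.4 + (-0.008750)·(-25) + (+0.01353)·(20) = 344.4 +0.219 +0.271 = 344.889 m.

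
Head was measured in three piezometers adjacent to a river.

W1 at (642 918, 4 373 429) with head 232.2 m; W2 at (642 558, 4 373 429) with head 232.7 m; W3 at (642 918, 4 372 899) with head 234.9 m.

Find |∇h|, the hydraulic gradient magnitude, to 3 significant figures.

∂h/∂x = (232.7 − 232.2) / (642558 − 642918) = -0.001389
∂h/∂y = (234.9 − 232.2) / (4372899 − 4373429) = -0.005094
|∇h| = √(-0.001389² + -0.005094²) = 0.00528

0.00528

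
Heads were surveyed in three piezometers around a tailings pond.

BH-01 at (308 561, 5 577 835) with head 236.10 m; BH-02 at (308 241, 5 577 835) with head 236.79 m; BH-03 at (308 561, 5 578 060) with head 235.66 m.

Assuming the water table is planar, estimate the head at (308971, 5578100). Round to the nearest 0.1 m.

∂h/∂x = (236.79 − 236.10) / (308241 − 308561) = -0.002156
∂h/∂y = (235.66 − 236.10) / (5578060 − 5577835) = -0.001956
h(308971, 5578100) = 236.10 + (-0.002156)·(410) + (-0.001956)·(265) = 236.10 -0.884 -0.518 = 234.698 m.

234.7 m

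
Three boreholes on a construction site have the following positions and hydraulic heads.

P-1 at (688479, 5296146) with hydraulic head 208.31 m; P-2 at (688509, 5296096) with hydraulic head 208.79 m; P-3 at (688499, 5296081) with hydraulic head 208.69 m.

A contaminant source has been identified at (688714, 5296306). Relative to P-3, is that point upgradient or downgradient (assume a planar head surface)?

Taking P-1 as reference: P-2−P-1 = (30, -50, +0.48); P-3−P-1 = (20, -65, +0.38).
Determinant of the coordinate differences = 30·(-65) − 20·(-50) = -950.
∂h/∂x = [(+0.48)·(-65) − (+0.38)·(-50)] / -950 = +0.01284
∂h/∂y = [30·(+0.38) − 20·(+0.48)] / -950 = -0.001895
Head at (688714, 5296306) = 208.31 + (+0.01284)·(235) + (-0.001895)·(160) = 211.02 m.
That is higher than the 208.69 m at P-3, so the point is upgradient.

upgradient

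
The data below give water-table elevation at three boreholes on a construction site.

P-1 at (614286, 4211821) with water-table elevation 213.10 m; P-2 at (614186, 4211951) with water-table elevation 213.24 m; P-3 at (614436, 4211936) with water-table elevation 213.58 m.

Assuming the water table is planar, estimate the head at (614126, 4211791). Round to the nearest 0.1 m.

212.8 m

Taking P-1 as reference: P-2−P-1 = (-100, 130, +0.14); P-3−P-1 = (150, 115, +0.48).
Solve a·Δx + b·Δy = Δh: det = (-100)·115 − 150·130 = -31000.
∂h/∂x = [(+0.14)·115 − (+0.48)·130] / -31000 = +0.001494
∂h/∂y = [(-100)·(+0.48) − 150·(+0.14)] / -31000 = +0.002226
h(614126, 4211791) = 213.10 + (+0.001494)·(-160) + (+0.002226)·(-30) = 213.10 -0.239 -0.067 = 212.794 m.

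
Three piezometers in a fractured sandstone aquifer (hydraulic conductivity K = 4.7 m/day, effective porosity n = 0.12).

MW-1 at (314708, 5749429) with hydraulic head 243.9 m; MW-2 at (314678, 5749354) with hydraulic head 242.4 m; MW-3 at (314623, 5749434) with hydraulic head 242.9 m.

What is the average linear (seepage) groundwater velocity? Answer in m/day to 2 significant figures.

0.77 m/day

Taking MW-1 as reference: MW-2−MW-1 = (-30, -75, -1.5); MW-3−MW-1 = (-85, 5, -1.0).
Determinant of the coordinate differences = (-30)·5 − (-85)·(-75) = -6525.
∂h/∂x = [(-1.5)·5 − (-1.0)·(-75)] / -6525 = +0.01264
∂h/∂y = [(-30)·(-1.0) − (-85)·(-1.5)] / -6525 = +0.01494
|∇h| = √(0.01264² + 0.01494²) = 0.01957
Seepage velocity v = K·i/n = 4.7 × 0.01957 / 0.12 = 0.7665 m/day.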